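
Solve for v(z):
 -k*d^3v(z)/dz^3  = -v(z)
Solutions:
 v(z) = C1*exp(z*(1/k)^(1/3)) + C2*exp(z*(-1 + sqrt(3)*I)*(1/k)^(1/3)/2) + C3*exp(-z*(1 + sqrt(3)*I)*(1/k)^(1/3)/2)


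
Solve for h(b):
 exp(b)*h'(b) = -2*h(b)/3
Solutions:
 h(b) = C1*exp(2*exp(-b)/3)


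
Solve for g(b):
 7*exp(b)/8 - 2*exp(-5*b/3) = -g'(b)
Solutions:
 g(b) = C1 - 7*exp(b)/8 - 6*exp(-5*b/3)/5


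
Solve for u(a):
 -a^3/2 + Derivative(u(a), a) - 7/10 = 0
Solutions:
 u(a) = C1 + a^4/8 + 7*a/10


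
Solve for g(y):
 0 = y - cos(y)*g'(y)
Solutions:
 g(y) = C1 + Integral(y/cos(y), y)


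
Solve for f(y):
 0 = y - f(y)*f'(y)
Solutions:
 f(y) = -sqrt(C1 + y^2)
 f(y) = sqrt(C1 + y^2)


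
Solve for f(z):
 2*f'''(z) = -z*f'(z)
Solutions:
 f(z) = C1 + Integral(C2*airyai(-2^(2/3)*z/2) + C3*airybi(-2^(2/3)*z/2), z)


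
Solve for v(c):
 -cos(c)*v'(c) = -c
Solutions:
 v(c) = C1 + Integral(c/cos(c), c)


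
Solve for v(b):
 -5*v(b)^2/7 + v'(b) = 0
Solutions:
 v(b) = -7/(C1 + 5*b)


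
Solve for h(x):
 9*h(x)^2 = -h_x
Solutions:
 h(x) = 1/(C1 + 9*x)


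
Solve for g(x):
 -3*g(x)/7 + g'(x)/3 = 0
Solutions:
 g(x) = C1*exp(9*x/7)


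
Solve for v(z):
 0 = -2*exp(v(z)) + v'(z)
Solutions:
 v(z) = log(-1/(C1 + 2*z))


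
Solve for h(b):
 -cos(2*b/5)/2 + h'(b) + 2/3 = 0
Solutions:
 h(b) = C1 - 2*b/3 + 5*sin(2*b/5)/4


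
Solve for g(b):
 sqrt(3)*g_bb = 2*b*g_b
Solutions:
 g(b) = C1 + C2*erfi(3^(3/4)*b/3)


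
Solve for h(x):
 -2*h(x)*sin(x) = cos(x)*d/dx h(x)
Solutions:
 h(x) = C1*cos(x)^2


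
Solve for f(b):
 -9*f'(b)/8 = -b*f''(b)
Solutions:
 f(b) = C1 + C2*b^(17/8)


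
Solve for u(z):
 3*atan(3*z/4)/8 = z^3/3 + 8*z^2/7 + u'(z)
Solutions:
 u(z) = C1 - z^4/12 - 8*z^3/21 + 3*z*atan(3*z/4)/8 - log(9*z^2 + 16)/4


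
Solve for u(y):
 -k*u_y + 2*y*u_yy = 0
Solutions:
 u(y) = C1 + y^(re(k)/2 + 1)*(C2*sin(log(y)*Abs(im(k))/2) + C3*cos(log(y)*im(k)/2))


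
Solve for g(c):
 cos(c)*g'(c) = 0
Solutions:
 g(c) = C1


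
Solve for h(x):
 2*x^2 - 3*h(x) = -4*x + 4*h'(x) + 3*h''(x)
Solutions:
 h(x) = 2*x^2/3 - 4*x/9 + (C1*sin(sqrt(5)*x/3) + C2*cos(sqrt(5)*x/3))*exp(-2*x/3) - 20/27


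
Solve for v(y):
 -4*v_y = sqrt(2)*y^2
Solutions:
 v(y) = C1 - sqrt(2)*y^3/12


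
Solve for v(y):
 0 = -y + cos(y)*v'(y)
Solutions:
 v(y) = C1 + Integral(y/cos(y), y)


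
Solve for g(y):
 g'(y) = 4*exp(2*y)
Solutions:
 g(y) = C1 + 2*exp(2*y)


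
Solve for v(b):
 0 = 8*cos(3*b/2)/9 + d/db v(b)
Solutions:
 v(b) = C1 - 16*sin(3*b/2)/27


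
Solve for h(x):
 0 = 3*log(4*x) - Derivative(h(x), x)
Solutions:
 h(x) = C1 + 3*x*log(x) - 3*x + x*log(64)


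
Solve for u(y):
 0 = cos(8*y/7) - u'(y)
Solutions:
 u(y) = C1 + 7*sin(8*y/7)/8


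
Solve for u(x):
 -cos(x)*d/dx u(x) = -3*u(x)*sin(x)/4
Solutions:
 u(x) = C1/cos(x)^(3/4)


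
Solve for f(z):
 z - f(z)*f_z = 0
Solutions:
 f(z) = -sqrt(C1 + z^2)
 f(z) = sqrt(C1 + z^2)


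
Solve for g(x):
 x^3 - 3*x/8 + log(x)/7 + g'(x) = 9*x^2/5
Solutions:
 g(x) = C1 - x^4/4 + 3*x^3/5 + 3*x^2/16 - x*log(x)/7 + x/7


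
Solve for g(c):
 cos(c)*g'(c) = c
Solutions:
 g(c) = C1 + Integral(c/cos(c), c)


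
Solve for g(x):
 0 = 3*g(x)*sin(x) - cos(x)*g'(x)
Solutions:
 g(x) = C1/cos(x)^3


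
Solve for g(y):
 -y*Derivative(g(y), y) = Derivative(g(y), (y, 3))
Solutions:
 g(y) = C1 + Integral(C2*airyai(-y) + C3*airybi(-y), y)


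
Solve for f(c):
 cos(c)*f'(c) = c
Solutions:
 f(c) = C1 + Integral(c/cos(c), c)


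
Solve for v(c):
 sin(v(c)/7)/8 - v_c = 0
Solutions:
 -c/8 + 7*log(cos(v(c)/7) - 1)/2 - 7*log(cos(v(c)/7) + 1)/2 = C1


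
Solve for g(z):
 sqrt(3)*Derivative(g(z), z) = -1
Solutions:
 g(z) = C1 - sqrt(3)*z/3


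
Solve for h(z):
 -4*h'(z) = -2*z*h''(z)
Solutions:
 h(z) = C1 + C2*z^3


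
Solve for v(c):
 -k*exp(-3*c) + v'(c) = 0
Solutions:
 v(c) = C1 - k*exp(-3*c)/3


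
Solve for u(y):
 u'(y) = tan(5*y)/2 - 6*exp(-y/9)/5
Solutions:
 u(y) = C1 + log(tan(5*y)^2 + 1)/20 + 54*exp(-y/9)/5


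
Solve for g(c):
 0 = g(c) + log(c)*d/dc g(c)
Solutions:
 g(c) = C1*exp(-li(c))


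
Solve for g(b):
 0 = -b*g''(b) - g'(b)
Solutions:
 g(b) = C1 + C2*log(b)


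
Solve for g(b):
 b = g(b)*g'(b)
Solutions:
 g(b) = -sqrt(C1 + b^2)
 g(b) = sqrt(C1 + b^2)


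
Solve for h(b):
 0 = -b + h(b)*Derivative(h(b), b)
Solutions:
 h(b) = -sqrt(C1 + b^2)
 h(b) = sqrt(C1 + b^2)


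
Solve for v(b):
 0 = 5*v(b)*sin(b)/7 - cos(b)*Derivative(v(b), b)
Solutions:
 v(b) = C1/cos(b)^(5/7)


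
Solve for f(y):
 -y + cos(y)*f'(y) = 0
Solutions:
 f(y) = C1 + Integral(y/cos(y), y)


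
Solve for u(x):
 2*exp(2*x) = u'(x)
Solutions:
 u(x) = C1 + exp(2*x)


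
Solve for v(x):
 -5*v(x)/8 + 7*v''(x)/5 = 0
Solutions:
 v(x) = C1*exp(-5*sqrt(14)*x/28) + C2*exp(5*sqrt(14)*x/28)


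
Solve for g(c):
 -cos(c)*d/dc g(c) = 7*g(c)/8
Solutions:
 g(c) = C1*(sin(c) - 1)^(7/16)/(sin(c) + 1)^(7/16)


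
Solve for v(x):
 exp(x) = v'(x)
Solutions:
 v(x) = C1 + exp(x)


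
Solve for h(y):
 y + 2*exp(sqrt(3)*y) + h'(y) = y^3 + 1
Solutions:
 h(y) = C1 + y^4/4 - y^2/2 + y - 2*sqrt(3)*exp(sqrt(3)*y)/3


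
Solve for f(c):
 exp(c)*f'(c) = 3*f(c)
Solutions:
 f(c) = C1*exp(-3*exp(-c))


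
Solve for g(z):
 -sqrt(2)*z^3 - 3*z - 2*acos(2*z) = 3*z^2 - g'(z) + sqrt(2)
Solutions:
 g(z) = C1 + sqrt(2)*z^4/4 + z^3 + 3*z^2/2 + 2*z*acos(2*z) + sqrt(2)*z - sqrt(1 - 4*z^2)


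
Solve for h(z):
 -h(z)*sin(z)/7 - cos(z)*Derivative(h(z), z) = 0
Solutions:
 h(z) = C1*cos(z)^(1/7)


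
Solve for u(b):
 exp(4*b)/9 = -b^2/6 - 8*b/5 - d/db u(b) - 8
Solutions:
 u(b) = C1 - b^3/18 - 4*b^2/5 - 8*b - exp(4*b)/36


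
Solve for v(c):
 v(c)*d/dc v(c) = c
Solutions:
 v(c) = -sqrt(C1 + c^2)
 v(c) = sqrt(C1 + c^2)


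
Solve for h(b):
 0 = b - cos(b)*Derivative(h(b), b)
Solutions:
 h(b) = C1 + Integral(b/cos(b), b)


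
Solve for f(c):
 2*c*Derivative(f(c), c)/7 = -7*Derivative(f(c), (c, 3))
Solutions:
 f(c) = C1 + Integral(C2*airyai(-14^(1/3)*c/7) + C3*airybi(-14^(1/3)*c/7), c)


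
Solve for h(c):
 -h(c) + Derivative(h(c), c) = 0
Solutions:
 h(c) = C1*exp(c)


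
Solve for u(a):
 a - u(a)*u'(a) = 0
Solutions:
 u(a) = -sqrt(C1 + a^2)
 u(a) = sqrt(C1 + a^2)


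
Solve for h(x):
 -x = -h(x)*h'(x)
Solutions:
 h(x) = -sqrt(C1 + x^2)
 h(x) = sqrt(C1 + x^2)


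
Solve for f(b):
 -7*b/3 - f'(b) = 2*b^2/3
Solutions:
 f(b) = C1 - 2*b^3/9 - 7*b^2/6


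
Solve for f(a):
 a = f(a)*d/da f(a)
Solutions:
 f(a) = -sqrt(C1 + a^2)
 f(a) = sqrt(C1 + a^2)


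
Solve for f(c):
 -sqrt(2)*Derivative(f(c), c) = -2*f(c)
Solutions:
 f(c) = C1*exp(sqrt(2)*c)


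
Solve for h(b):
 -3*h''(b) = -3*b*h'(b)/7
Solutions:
 h(b) = C1 + C2*erfi(sqrt(14)*b/14)


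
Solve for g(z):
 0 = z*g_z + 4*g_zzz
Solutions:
 g(z) = C1 + Integral(C2*airyai(-2^(1/3)*z/2) + C3*airybi(-2^(1/3)*z/2), z)


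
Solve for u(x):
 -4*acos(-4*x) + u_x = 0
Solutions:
 u(x) = C1 + 4*x*acos(-4*x) + sqrt(1 - 16*x^2)


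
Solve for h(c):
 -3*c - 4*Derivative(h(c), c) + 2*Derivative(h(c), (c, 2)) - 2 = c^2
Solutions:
 h(c) = C1 + C2*exp(2*c) - c^3/12 - c^2/2 - c


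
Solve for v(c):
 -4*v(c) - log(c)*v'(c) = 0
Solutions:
 v(c) = C1*exp(-4*li(c))


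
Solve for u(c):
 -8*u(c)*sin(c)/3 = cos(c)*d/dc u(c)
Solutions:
 u(c) = C1*cos(c)^(8/3)


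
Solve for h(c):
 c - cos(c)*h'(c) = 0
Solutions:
 h(c) = C1 + Integral(c/cos(c), c)


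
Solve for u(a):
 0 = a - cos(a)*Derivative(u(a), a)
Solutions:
 u(a) = C1 + Integral(a/cos(a), a)


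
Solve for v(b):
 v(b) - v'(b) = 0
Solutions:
 v(b) = C1*exp(b)


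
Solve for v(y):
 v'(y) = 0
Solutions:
 v(y) = C1


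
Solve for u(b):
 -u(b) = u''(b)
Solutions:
 u(b) = C1*sin(b) + C2*cos(b)


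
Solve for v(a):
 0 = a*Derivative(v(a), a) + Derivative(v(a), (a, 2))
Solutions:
 v(a) = C1 + C2*erf(sqrt(2)*a/2)


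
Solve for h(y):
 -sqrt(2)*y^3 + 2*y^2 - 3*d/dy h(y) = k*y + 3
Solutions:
 h(y) = C1 - k*y^2/6 - sqrt(2)*y^4/12 + 2*y^3/9 - y


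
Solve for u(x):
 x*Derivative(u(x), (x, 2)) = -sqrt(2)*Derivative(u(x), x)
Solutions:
 u(x) = C1 + C2*x^(1 - sqrt(2))


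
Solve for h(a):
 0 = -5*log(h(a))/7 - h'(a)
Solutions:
 li(h(a)) = C1 - 5*a/7


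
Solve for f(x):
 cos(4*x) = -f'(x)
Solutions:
 f(x) = C1 - sin(4*x)/4


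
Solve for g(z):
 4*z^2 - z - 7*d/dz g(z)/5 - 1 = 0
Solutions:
 g(z) = C1 + 20*z^3/21 - 5*z^2/14 - 5*z/7


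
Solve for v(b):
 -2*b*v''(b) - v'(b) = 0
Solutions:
 v(b) = C1 + C2*sqrt(b)


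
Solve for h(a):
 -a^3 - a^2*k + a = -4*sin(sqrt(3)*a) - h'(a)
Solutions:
 h(a) = C1 + a^4/4 + a^3*k/3 - a^2/2 + 4*sqrt(3)*cos(sqrt(3)*a)/3


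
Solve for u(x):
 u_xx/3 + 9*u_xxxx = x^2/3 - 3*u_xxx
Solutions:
 u(x) = C1 + C2*x + x^4/12 - 3*x^3 + 54*x^2 + (C3*sin(sqrt(3)*x/18) + C4*cos(sqrt(3)*x/18))*exp(-x/6)


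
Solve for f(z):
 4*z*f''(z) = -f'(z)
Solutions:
 f(z) = C1 + C2*z^(3/4)


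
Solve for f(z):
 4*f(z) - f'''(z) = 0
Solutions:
 f(z) = C3*exp(2^(2/3)*z) + (C1*sin(2^(2/3)*sqrt(3)*z/2) + C2*cos(2^(2/3)*sqrt(3)*z/2))*exp(-2^(2/3)*z/2)


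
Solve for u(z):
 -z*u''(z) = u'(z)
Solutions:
 u(z) = C1 + C2*log(z)


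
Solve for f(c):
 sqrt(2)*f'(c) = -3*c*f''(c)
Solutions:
 f(c) = C1 + C2*c^(1 - sqrt(2)/3)


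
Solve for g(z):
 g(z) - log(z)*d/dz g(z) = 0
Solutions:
 g(z) = C1*exp(li(z))


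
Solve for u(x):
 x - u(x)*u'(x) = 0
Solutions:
 u(x) = -sqrt(C1 + x^2)
 u(x) = sqrt(C1 + x^2)


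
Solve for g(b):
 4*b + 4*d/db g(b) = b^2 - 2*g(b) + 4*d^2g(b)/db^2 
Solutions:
 g(b) = C1*exp(b*(1 - sqrt(3))/2) + C2*exp(b*(1 + sqrt(3))/2) + b^2/2 - 4*b + 10


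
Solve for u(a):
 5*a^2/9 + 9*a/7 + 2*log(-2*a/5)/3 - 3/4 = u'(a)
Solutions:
 u(a) = C1 + 5*a^3/27 + 9*a^2/14 + 2*a*log(-a)/3 + a*(-17 - 8*log(5) + 8*log(2))/12


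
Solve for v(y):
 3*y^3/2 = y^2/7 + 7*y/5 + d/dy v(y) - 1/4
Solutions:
 v(y) = C1 + 3*y^4/8 - y^3/21 - 7*y^2/10 + y/4


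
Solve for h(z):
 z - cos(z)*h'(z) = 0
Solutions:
 h(z) = C1 + Integral(z/cos(z), z)


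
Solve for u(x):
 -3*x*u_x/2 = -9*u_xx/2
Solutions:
 u(x) = C1 + C2*erfi(sqrt(6)*x/6)


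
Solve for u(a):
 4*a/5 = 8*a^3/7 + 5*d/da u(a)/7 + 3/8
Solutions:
 u(a) = C1 - 2*a^4/5 + 14*a^2/25 - 21*a/40


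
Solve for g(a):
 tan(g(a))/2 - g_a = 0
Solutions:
 g(a) = pi - asin(C1*exp(a/2))
 g(a) = asin(C1*exp(a/2))


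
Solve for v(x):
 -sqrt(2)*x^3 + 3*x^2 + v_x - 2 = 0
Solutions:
 v(x) = C1 + sqrt(2)*x^4/4 - x^3 + 2*x


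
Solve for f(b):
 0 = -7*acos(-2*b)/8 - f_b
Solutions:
 f(b) = C1 - 7*b*acos(-2*b)/8 - 7*sqrt(1 - 4*b^2)/16


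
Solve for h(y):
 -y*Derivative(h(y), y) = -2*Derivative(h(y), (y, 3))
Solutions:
 h(y) = C1 + Integral(C2*airyai(2^(2/3)*y/2) + C3*airybi(2^(2/3)*y/2), y)


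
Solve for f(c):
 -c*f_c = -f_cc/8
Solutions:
 f(c) = C1 + C2*erfi(2*c)


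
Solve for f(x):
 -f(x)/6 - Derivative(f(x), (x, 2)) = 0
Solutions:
 f(x) = C1*sin(sqrt(6)*x/6) + C2*cos(sqrt(6)*x/6)


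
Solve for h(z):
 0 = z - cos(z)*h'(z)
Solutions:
 h(z) = C1 + Integral(z/cos(z), z)


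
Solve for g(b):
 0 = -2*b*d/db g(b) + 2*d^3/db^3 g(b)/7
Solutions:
 g(b) = C1 + Integral(C2*airyai(7^(1/3)*b) + C3*airybi(7^(1/3)*b), b)


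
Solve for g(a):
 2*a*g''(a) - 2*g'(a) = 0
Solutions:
 g(a) = C1 + C2*a^2


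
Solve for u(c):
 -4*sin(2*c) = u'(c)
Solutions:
 u(c) = C1 + 2*cos(2*c)


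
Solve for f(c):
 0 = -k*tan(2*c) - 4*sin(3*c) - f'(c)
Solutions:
 f(c) = C1 + k*log(cos(2*c))/2 + 4*cos(3*c)/3


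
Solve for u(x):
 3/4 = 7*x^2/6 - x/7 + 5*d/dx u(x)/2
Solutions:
 u(x) = C1 - 7*x^3/45 + x^2/35 + 3*x/10


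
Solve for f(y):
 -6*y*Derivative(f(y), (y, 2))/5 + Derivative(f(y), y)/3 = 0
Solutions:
 f(y) = C1 + C2*y^(23/18)


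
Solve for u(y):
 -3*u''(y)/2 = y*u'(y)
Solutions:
 u(y) = C1 + C2*erf(sqrt(3)*y/3)


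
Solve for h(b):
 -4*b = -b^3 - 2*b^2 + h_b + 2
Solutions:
 h(b) = C1 + b^4/4 + 2*b^3/3 - 2*b^2 - 2*b


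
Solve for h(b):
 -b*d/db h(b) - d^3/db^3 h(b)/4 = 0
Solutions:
 h(b) = C1 + Integral(C2*airyai(-2^(2/3)*b) + C3*airybi(-2^(2/3)*b), b)


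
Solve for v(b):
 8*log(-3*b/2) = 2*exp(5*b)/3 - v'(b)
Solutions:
 v(b) = C1 - 8*b*log(-b) + 8*b*(-log(3) + log(2) + 1) + 2*exp(5*b)/15


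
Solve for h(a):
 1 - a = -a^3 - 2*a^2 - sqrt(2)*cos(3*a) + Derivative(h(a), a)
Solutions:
 h(a) = C1 + a^4/4 + 2*a^3/3 - a^2/2 + a + sqrt(2)*sin(3*a)/3


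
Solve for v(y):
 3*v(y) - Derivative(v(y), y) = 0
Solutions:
 v(y) = C1*exp(3*y)


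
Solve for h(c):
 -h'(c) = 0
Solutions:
 h(c) = C1


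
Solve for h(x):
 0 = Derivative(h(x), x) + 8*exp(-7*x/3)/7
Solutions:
 h(x) = C1 + 24*exp(-7*x/3)/49


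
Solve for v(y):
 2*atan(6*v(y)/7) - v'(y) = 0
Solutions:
 Integral(1/atan(6*_y/7), (_y, v(y))) = C1 + 2*y


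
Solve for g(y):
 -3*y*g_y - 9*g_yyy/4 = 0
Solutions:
 g(y) = C1 + Integral(C2*airyai(-6^(2/3)*y/3) + C3*airybi(-6^(2/3)*y/3), y)


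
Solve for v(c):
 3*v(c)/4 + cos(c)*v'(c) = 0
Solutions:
 v(c) = C1*(sin(c) - 1)^(3/8)/(sin(c) + 1)^(3/8)


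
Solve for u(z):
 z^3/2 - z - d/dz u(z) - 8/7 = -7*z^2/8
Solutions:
 u(z) = C1 + z^4/8 + 7*z^3/24 - z^2/2 - 8*z/7


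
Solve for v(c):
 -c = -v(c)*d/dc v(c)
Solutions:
 v(c) = -sqrt(C1 + c^2)
 v(c) = sqrt(C1 + c^2)


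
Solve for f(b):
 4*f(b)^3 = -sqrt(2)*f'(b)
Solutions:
 f(b) = -sqrt(2)*sqrt(-1/(C1 - 2*sqrt(2)*b))/2
 f(b) = sqrt(2)*sqrt(-1/(C1 - 2*sqrt(2)*b))/2


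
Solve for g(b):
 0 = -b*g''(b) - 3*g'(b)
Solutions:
 g(b) = C1 + C2/b^2


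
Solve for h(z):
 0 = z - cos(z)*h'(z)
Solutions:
 h(z) = C1 + Integral(z/cos(z), z)


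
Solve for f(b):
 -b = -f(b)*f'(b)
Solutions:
 f(b) = -sqrt(C1 + b^2)
 f(b) = sqrt(C1 + b^2)


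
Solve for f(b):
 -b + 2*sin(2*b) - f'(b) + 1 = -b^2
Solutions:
 f(b) = C1 + b^3/3 - b^2/2 + b - cos(2*b)


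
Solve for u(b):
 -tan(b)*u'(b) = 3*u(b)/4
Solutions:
 u(b) = C1/sin(b)^(3/4)


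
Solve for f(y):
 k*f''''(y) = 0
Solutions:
 f(y) = C1 + C2*y + C3*y^2 + C4*y^3


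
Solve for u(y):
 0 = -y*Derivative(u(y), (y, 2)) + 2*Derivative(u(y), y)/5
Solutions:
 u(y) = C1 + C2*y^(7/5)


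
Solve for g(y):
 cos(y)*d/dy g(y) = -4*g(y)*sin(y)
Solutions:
 g(y) = C1*cos(y)^4


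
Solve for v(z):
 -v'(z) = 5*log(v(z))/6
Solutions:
 li(v(z)) = C1 - 5*z/6


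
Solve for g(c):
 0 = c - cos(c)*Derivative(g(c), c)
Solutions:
 g(c) = C1 + Integral(c/cos(c), c)


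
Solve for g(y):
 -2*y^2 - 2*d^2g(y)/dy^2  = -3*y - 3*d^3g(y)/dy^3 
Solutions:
 g(y) = C1 + C2*y + C3*exp(2*y/3) - y^4/12 - y^3/4 - 9*y^2/8


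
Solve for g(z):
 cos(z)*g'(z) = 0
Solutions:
 g(z) = C1


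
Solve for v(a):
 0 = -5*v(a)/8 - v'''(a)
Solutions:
 v(a) = C3*exp(-5^(1/3)*a/2) + (C1*sin(sqrt(3)*5^(1/3)*a/4) + C2*cos(sqrt(3)*5^(1/3)*a/4))*exp(5^(1/3)*a/4)


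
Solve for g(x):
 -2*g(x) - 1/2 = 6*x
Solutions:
 g(x) = -3*x - 1/4


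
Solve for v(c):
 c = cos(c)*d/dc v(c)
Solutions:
 v(c) = C1 + Integral(c/cos(c), c)


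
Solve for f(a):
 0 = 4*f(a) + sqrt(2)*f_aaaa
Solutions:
 f(a) = (C1*sin(2^(7/8)*a/2) + C2*cos(2^(7/8)*a/2))*exp(-2^(7/8)*a/2) + (C3*sin(2^(7/8)*a/2) + C4*cos(2^(7/8)*a/2))*exp(2^(7/8)*a/2)


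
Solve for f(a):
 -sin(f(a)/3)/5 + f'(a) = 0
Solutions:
 -a/5 + 3*log(cos(f(a)/3) - 1)/2 - 3*log(cos(f(a)/3) + 1)/2 = C1


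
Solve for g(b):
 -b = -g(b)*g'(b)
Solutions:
 g(b) = -sqrt(C1 + b^2)
 g(b) = sqrt(C1 + b^2)


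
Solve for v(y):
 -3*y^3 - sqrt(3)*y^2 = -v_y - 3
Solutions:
 v(y) = C1 + 3*y^4/4 + sqrt(3)*y^3/3 - 3*y


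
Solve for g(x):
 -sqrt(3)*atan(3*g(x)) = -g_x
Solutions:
 Integral(1/atan(3*_y), (_y, g(x))) = C1 + sqrt(3)*x


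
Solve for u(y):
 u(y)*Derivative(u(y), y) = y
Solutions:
 u(y) = -sqrt(C1 + y^2)
 u(y) = sqrt(C1 + y^2)


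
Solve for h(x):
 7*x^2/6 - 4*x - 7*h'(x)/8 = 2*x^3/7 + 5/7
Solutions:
 h(x) = C1 - 4*x^4/49 + 4*x^3/9 - 16*x^2/7 - 40*x/49


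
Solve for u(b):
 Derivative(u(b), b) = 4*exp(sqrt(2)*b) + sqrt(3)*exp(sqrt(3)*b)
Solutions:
 u(b) = C1 + 2*sqrt(2)*exp(sqrt(2)*b) + exp(sqrt(3)*b)


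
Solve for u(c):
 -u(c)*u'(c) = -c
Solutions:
 u(c) = -sqrt(C1 + c^2)
 u(c) = sqrt(C1 + c^2)


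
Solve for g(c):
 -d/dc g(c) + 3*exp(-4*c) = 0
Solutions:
 g(c) = C1 - 3*exp(-4*c)/4


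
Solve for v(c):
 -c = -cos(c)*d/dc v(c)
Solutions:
 v(c) = C1 + Integral(c/cos(c), c)


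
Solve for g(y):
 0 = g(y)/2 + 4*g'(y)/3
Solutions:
 g(y) = C1*exp(-3*y/8)


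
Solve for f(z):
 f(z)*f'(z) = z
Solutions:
 f(z) = -sqrt(C1 + z^2)
 f(z) = sqrt(C1 + z^2)


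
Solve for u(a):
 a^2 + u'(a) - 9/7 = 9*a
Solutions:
 u(a) = C1 - a^3/3 + 9*a^2/2 + 9*a/7


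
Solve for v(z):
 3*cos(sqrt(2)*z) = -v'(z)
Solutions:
 v(z) = C1 - 3*sqrt(2)*sin(sqrt(2)*z)/2


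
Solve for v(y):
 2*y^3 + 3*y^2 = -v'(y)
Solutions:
 v(y) = C1 - y^4/2 - y^3


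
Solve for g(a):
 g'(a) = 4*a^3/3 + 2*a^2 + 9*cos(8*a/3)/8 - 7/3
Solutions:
 g(a) = C1 + a^4/3 + 2*a^3/3 - 7*a/3 + 27*sin(8*a/3)/64


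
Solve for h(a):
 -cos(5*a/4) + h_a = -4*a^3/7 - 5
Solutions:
 h(a) = C1 - a^4/7 - 5*a + 4*sin(5*a/4)/5


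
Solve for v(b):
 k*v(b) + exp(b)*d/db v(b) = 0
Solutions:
 v(b) = C1*exp(k*exp(-b))


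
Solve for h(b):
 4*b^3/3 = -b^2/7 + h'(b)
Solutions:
 h(b) = C1 + b^4/3 + b^3/21


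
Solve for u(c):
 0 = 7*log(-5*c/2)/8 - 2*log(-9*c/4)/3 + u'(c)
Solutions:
 u(c) = C1 - 5*c*log(-c)/24 + c*(-21*log(5) - 11*log(2) + 5 + 32*log(3))/24


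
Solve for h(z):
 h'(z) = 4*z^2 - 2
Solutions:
 h(z) = C1 + 4*z^3/3 - 2*z


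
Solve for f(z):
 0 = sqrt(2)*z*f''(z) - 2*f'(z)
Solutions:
 f(z) = C1 + C2*z^(1 + sqrt(2))


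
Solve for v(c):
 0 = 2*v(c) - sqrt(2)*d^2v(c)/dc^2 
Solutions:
 v(c) = C1*exp(-2^(1/4)*c) + C2*exp(2^(1/4)*c)


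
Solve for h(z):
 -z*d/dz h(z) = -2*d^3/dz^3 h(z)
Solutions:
 h(z) = C1 + Integral(C2*airyai(2^(2/3)*z/2) + C3*airybi(2^(2/3)*z/2), z)


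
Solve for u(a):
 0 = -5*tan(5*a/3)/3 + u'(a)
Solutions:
 u(a) = C1 - log(cos(5*a/3))


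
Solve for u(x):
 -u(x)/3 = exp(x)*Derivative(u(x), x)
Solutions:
 u(x) = C1*exp(exp(-x)/3)


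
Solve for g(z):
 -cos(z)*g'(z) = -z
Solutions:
 g(z) = C1 + Integral(z/cos(z), z)


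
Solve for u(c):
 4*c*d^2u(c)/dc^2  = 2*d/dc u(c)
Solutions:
 u(c) = C1 + C2*c^(3/2)


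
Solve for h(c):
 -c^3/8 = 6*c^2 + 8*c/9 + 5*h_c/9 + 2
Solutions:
 h(c) = C1 - 9*c^4/160 - 18*c^3/5 - 4*c^2/5 - 18*c/5


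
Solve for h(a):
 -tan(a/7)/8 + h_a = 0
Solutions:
 h(a) = C1 - 7*log(cos(a/7))/8


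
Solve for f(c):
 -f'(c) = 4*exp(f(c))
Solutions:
 f(c) = log(1/(C1 + 4*c))


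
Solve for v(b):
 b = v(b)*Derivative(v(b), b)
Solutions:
 v(b) = -sqrt(C1 + b^2)
 v(b) = sqrt(C1 + b^2)


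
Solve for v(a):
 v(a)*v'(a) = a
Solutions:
 v(a) = -sqrt(C1 + a^2)
 v(a) = sqrt(C1 + a^2)


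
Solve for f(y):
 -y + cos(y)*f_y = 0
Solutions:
 f(y) = C1 + Integral(y/cos(y), y)


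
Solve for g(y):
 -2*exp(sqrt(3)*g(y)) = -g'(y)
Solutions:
 g(y) = sqrt(3)*(2*log(-1/(C1 + 2*y)) - log(3))/6


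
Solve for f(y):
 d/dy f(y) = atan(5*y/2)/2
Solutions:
 f(y) = C1 + y*atan(5*y/2)/2 - log(25*y^2 + 4)/10


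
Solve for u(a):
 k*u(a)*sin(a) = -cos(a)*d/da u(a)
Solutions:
 u(a) = C1*exp(k*log(cos(a)))


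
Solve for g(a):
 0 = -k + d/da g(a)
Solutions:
 g(a) = C1 + a*k


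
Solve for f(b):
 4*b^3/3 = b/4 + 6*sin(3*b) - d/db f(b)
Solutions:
 f(b) = C1 - b^4/3 + b^2/8 - 2*cos(3*b)


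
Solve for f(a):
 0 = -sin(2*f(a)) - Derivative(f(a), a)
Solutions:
 f(a) = pi - acos((-C1 - exp(4*a))/(C1 - exp(4*a)))/2
 f(a) = acos((-C1 - exp(4*a))/(C1 - exp(4*a)))/2


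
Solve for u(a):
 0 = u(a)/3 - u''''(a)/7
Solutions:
 u(a) = C1*exp(-3^(3/4)*7^(1/4)*a/3) + C2*exp(3^(3/4)*7^(1/4)*a/3) + C3*sin(3^(3/4)*7^(1/4)*a/3) + C4*cos(3^(3/4)*7^(1/4)*a/3)


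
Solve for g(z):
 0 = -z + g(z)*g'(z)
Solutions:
 g(z) = -sqrt(C1 + z^2)
 g(z) = sqrt(C1 + z^2)


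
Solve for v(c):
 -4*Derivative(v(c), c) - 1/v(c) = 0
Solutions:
 v(c) = -sqrt(C1 - 2*c)/2
 v(c) = sqrt(C1 - 2*c)/2


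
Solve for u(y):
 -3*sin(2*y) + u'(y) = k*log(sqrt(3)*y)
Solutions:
 u(y) = C1 + k*y*(log(y) - 1) + k*y*log(3)/2 - 3*cos(2*y)/2


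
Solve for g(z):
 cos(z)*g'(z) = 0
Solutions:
 g(z) = C1


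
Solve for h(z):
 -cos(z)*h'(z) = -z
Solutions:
 h(z) = C1 + Integral(z/cos(z), z)


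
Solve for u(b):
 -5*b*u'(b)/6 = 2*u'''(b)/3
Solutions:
 u(b) = C1 + Integral(C2*airyai(-10^(1/3)*b/2) + C3*airybi(-10^(1/3)*b/2), b)


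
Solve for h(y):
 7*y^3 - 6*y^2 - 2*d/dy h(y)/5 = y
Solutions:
 h(y) = C1 + 35*y^4/8 - 5*y^3 - 5*y^2/4


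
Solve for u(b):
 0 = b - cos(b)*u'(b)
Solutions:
 u(b) = C1 + Integral(b/cos(b), b)


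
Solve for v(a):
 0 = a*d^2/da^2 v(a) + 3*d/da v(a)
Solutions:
 v(a) = C1 + C2/a^2


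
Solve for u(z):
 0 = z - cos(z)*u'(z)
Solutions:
 u(z) = C1 + Integral(z/cos(z), z)


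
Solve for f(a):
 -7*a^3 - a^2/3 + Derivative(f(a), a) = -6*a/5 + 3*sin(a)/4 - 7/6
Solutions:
 f(a) = C1 + 7*a^4/4 + a^3/9 - 3*a^2/5 - 7*a/6 - 3*cos(a)/4


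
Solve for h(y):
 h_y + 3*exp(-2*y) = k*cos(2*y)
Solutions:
 h(y) = C1 + k*sin(2*y)/2 + 3*exp(-2*y)/2


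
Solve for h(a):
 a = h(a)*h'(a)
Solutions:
 h(a) = -sqrt(C1 + a^2)
 h(a) = sqrt(C1 + a^2)


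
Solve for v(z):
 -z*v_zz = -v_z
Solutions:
 v(z) = C1 + C2*z^2


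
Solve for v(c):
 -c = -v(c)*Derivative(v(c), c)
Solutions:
 v(c) = -sqrt(C1 + c^2)
 v(c) = sqrt(C1 + c^2)


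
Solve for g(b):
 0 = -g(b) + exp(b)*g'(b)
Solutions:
 g(b) = C1*exp(-exp(-b))


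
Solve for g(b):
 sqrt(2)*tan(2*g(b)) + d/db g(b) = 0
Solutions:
 g(b) = -asin(C1*exp(-2*sqrt(2)*b))/2 + pi/2
 g(b) = asin(C1*exp(-2*sqrt(2)*b))/2


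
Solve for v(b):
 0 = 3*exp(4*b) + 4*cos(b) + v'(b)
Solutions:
 v(b) = C1 - 3*exp(4*b)/4 - 4*sin(b)


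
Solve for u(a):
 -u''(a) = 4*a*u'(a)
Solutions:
 u(a) = C1 + C2*erf(sqrt(2)*a)


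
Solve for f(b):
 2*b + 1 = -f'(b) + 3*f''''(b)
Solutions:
 f(b) = C1 + C4*exp(3^(2/3)*b/3) - b^2 - b + (C2*sin(3^(1/6)*b/2) + C3*cos(3^(1/6)*b/2))*exp(-3^(2/3)*b/6)


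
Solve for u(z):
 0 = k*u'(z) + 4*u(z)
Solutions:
 u(z) = C1*exp(-4*z/k)


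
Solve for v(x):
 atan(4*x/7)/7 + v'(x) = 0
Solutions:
 v(x) = C1 - x*atan(4*x/7)/7 + log(16*x^2 + 49)/8


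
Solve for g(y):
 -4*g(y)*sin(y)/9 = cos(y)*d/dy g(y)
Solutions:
 g(y) = C1*cos(y)^(4/9)


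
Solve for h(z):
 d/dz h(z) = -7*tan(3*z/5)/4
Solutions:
 h(z) = C1 + 35*log(cos(3*z/5))/12


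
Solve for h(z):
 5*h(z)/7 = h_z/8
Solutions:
 h(z) = C1*exp(40*z/7)


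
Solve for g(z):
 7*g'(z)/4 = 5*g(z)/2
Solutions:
 g(z) = C1*exp(10*z/7)


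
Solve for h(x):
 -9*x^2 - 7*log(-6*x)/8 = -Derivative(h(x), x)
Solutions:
 h(x) = C1 + 3*x^3 + 7*x*log(-x)/8 + 7*x*(-1 + log(6))/8


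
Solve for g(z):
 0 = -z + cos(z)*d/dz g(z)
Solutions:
 g(z) = C1 + Integral(z/cos(z), z)


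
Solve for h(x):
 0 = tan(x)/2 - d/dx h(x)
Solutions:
 h(x) = C1 - log(cos(x))/2


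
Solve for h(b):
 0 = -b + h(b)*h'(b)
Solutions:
 h(b) = -sqrt(C1 + b^2)
 h(b) = sqrt(C1 + b^2)


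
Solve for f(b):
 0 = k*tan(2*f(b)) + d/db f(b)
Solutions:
 f(b) = -asin(C1*exp(-2*b*k))/2 + pi/2
 f(b) = asin(C1*exp(-2*b*k))/2


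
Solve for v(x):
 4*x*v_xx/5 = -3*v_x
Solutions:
 v(x) = C1 + C2/x^(11/4)


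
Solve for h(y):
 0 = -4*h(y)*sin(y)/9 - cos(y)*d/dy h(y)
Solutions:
 h(y) = C1*cos(y)^(4/9)


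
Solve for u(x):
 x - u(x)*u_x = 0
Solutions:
 u(x) = -sqrt(C1 + x^2)
 u(x) = sqrt(C1 + x^2)


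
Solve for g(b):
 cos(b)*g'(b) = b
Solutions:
 g(b) = C1 + Integral(b/cos(b), b)


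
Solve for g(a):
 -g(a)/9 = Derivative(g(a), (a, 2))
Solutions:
 g(a) = C1*sin(a/3) + C2*cos(a/3)


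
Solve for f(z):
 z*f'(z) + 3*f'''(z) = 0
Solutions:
 f(z) = C1 + Integral(C2*airyai(-3^(2/3)*z/3) + C3*airybi(-3^(2/3)*z/3), z)


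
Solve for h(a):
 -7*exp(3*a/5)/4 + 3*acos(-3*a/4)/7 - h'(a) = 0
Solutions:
 h(a) = C1 + 3*a*acos(-3*a/4)/7 + sqrt(16 - 9*a^2)/7 - 35*exp(3*a/5)/12


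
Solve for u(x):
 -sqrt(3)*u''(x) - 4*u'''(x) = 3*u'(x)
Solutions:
 u(x) = C1 + (C2*sin(3*sqrt(5)*x/8) + C3*cos(3*sqrt(5)*x/8))*exp(-sqrt(3)*x/8)


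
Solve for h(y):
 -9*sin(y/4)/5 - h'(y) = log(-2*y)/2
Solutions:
 h(y) = C1 - y*log(-y)/2 - y*log(2)/2 + y/2 + 36*cos(y/4)/5


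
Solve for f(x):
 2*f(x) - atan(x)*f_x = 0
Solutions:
 f(x) = C1*exp(2*Integral(1/atan(x), x))


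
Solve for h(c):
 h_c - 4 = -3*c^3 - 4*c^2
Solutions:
 h(c) = C1 - 3*c^4/4 - 4*c^3/3 + 4*c


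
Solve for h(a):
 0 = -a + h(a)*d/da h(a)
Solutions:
 h(a) = -sqrt(C1 + a^2)
 h(a) = sqrt(C1 + a^2)


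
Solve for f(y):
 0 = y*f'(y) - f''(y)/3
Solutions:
 f(y) = C1 + C2*erfi(sqrt(6)*y/2)


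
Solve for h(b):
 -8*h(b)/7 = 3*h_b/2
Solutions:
 h(b) = C1*exp(-16*b/21)


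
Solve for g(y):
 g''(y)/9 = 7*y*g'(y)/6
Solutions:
 g(y) = C1 + C2*erfi(sqrt(21)*y/2)


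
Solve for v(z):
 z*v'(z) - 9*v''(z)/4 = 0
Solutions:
 v(z) = C1 + C2*erfi(sqrt(2)*z/3)


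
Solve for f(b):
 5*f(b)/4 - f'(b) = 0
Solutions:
 f(b) = C1*exp(5*b/4)


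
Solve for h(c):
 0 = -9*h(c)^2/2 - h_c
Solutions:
 h(c) = 2/(C1 + 9*c)


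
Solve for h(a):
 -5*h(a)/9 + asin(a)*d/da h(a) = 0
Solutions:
 h(a) = C1*exp(5*Integral(1/asin(a), a)/9)


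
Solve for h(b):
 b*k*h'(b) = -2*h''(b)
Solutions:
 h(b) = Piecewise((-sqrt(pi)*C1*erf(b*sqrt(k)/2)/sqrt(k) - C2, (k > 0) | (k < 0)), (-C1*b - C2, True))


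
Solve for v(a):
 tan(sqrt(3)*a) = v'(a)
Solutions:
 v(a) = C1 - sqrt(3)*log(cos(sqrt(3)*a))/3


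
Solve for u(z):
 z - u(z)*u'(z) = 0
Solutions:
 u(z) = -sqrt(C1 + z^2)
 u(z) = sqrt(C1 + z^2)


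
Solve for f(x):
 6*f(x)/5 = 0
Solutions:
 f(x) = 0


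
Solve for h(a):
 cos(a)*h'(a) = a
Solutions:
 h(a) = C1 + Integral(a/cos(a), a)


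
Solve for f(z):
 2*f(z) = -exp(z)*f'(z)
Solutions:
 f(z) = C1*exp(2*exp(-z))


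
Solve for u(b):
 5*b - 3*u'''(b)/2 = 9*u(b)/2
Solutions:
 u(b) = C3*exp(-3^(1/3)*b) + 10*b/9 + (C1*sin(3^(5/6)*b/2) + C2*cos(3^(5/6)*b/2))*exp(3^(1/3)*b/2)


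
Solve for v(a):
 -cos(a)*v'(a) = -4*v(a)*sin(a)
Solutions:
 v(a) = C1/cos(a)^4


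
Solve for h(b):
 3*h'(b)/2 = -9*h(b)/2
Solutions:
 h(b) = C1*exp(-3*b)


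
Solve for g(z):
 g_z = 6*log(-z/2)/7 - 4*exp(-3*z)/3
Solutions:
 g(z) = C1 + 6*z*log(-z)/7 + 6*z*(-1 - log(2))/7 + 4*exp(-3*z)/9


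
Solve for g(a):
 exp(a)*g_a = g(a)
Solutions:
 g(a) = C1*exp(-exp(-a))


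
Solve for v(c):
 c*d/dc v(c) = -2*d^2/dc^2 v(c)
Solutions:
 v(c) = C1 + C2*erf(c/2)


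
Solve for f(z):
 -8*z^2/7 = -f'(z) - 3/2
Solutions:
 f(z) = C1 + 8*z^3/21 - 3*z/2


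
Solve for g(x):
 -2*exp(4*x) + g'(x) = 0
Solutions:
 g(x) = C1 + exp(4*x)/2


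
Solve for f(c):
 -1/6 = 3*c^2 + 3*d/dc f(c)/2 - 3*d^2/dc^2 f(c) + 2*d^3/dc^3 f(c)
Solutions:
 f(c) = C1 - 2*c^3/3 - 4*c^2 - 97*c/9 + (C2*sin(sqrt(3)*c/4) + C3*cos(sqrt(3)*c/4))*exp(3*c/4)


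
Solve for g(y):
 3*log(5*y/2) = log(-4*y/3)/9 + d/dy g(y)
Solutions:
 g(y) = C1 + 26*y*log(y)/9 + y*(-26/9 - 29*log(2)/9 + log(3)/9 + 3*log(5) - I*pi/9)


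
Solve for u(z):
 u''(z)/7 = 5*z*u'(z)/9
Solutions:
 u(z) = C1 + C2*erfi(sqrt(70)*z/6)


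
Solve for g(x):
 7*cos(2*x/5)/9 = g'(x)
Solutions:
 g(x) = C1 + 35*sin(2*x/5)/18


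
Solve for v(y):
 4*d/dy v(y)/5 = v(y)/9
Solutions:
 v(y) = C1*exp(5*y/36)


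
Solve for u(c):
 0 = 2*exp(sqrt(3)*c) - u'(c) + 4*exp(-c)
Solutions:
 u(c) = C1 + 2*sqrt(3)*exp(sqrt(3)*c)/3 - 4*exp(-c)


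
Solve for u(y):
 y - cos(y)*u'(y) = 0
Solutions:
 u(y) = C1 + Integral(y/cos(y), y)


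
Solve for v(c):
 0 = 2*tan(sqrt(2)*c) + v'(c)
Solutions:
 v(c) = C1 + sqrt(2)*log(cos(sqrt(2)*c))


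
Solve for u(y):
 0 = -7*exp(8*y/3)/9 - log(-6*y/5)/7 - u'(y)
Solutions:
 u(y) = C1 - y*log(-y)/7 + y*(-log(6) + 1 + log(5))/7 - 7*exp(8*y/3)/24


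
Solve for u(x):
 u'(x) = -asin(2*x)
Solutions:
 u(x) = C1 - x*asin(2*x) - sqrt(1 - 4*x^2)/2


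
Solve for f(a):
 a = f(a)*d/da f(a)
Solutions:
 f(a) = -sqrt(C1 + a^2)
 f(a) = sqrt(C1 + a^2)


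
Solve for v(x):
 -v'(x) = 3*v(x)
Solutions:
 v(x) = C1*exp(-3*x)


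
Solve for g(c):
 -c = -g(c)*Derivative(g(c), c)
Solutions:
 g(c) = -sqrt(C1 + c^2)
 g(c) = sqrt(C1 + c^2)


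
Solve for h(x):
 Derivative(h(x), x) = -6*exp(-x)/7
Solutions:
 h(x) = C1 + 6*exp(-x)/7


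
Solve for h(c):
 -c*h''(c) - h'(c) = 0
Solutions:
 h(c) = C1 + C2*log(c)


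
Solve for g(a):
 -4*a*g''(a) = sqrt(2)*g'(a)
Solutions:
 g(a) = C1 + C2*a^(1 - sqrt(2)/4)


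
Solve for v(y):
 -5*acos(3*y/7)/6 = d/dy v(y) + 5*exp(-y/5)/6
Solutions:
 v(y) = C1 - 5*y*acos(3*y/7)/6 + 5*sqrt(49 - 9*y^2)/18 + 25*exp(-y/5)/6


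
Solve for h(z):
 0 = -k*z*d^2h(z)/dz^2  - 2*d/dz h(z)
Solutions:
 h(z) = C1 + z^(((re(k) - 2)*re(k) + im(k)^2)/(re(k)^2 + im(k)^2))*(C2*sin(2*log(z)*Abs(im(k))/(re(k)^2 + im(k)^2)) + C3*cos(2*log(z)*im(k)/(re(k)^2 + im(k)^2)))


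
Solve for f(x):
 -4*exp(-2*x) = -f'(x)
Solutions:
 f(x) = C1 - 2*exp(-2*x)


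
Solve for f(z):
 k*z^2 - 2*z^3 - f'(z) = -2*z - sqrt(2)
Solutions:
 f(z) = C1 + k*z^3/3 - z^4/2 + z^2 + sqrt(2)*z


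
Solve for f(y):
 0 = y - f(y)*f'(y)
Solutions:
 f(y) = -sqrt(C1 + y^2)
 f(y) = sqrt(C1 + y^2)


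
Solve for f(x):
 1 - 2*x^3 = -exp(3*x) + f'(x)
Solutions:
 f(x) = C1 - x^4/2 + x + exp(3*x)/3


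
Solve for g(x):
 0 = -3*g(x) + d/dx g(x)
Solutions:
 g(x) = C1*exp(3*x)


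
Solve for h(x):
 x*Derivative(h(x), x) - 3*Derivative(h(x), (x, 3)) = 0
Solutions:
 h(x) = C1 + Integral(C2*airyai(3^(2/3)*x/3) + C3*airybi(3^(2/3)*x/3), x)


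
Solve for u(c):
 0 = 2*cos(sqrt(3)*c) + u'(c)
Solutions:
 u(c) = C1 - 2*sqrt(3)*sin(sqrt(3)*c)/3


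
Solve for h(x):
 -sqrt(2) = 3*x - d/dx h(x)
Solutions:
 h(x) = C1 + 3*x^2/2 + sqrt(2)*x


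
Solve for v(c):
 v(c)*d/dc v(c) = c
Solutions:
 v(c) = -sqrt(C1 + c^2)
 v(c) = sqrt(C1 + c^2)


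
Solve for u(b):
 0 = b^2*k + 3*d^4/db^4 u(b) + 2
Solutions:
 u(b) = C1 + C2*b + C3*b^2 + C4*b^3 - b^6*k/1080 - b^4/36


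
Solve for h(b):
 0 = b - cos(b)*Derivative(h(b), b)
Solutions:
 h(b) = C1 + Integral(b/cos(b), b)


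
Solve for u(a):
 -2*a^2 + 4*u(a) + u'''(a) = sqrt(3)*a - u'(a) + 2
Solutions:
 u(a) = C1*exp(-3^(1/3)*a*(-(18 + sqrt(327))^(1/3) + 3^(1/3)/(18 + sqrt(327))^(1/3))/6)*sin(3^(1/6)*a*(3/(18 + sqrt(327))^(1/3) + 3^(2/3)*(18 + sqrt(327))^(1/3))/6) + C2*exp(-3^(1/3)*a*(-(18 + sqrt(327))^(1/3) + 3^(1/3)/(18 + sqrt(327))^(1/3))/6)*cos(3^(1/6)*a*(3/(18 + sqrt(327))^(1/3) + 3^(2/3)*(18 + sqrt(327))^(1/3))/6) + C3*exp(3^(1/3)*a*(-(18 + sqrt(327))^(1/3) + 3^(1/3)/(18 + sqrt(327))^(1/3))/3) + a^2/2 - a/4 + sqrt(3)*a/4 - sqrt(3)/16 + 9/16


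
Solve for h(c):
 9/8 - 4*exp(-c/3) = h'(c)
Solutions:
 h(c) = C1 + 9*c/8 + 12*exp(-c/3)


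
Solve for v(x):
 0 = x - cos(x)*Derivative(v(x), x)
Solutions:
 v(x) = C1 + Integral(x/cos(x), x)


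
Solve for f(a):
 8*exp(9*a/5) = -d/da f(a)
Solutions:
 f(a) = C1 - 40*exp(9*a/5)/9


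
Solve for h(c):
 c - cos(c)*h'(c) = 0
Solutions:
 h(c) = C1 + Integral(c/cos(c), c)


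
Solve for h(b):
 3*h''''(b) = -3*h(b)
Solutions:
 h(b) = (C1*sin(sqrt(2)*b/2) + C2*cos(sqrt(2)*b/2))*exp(-sqrt(2)*b/2) + (C3*sin(sqrt(2)*b/2) + C4*cos(sqrt(2)*b/2))*exp(sqrt(2)*b/2)


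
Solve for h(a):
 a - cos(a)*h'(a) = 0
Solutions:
 h(a) = C1 + Integral(a/cos(a), a)


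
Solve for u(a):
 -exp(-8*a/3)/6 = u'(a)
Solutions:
 u(a) = C1 + exp(-8*a/3)/16


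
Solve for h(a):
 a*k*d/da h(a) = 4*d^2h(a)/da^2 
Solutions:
 h(a) = Piecewise((-sqrt(2)*sqrt(pi)*C1*erf(sqrt(2)*a*sqrt(-k)/4)/sqrt(-k) - C2, (k > 0) | (k < 0)), (-C1*a - C2, True))


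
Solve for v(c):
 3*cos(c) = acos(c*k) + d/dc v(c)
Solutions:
 v(c) = C1 - Piecewise((c*acos(c*k) - sqrt(-c^2*k^2 + 1)/k, Ne(k, 0)), (pi*c/2, True)) + 3*sin(c)


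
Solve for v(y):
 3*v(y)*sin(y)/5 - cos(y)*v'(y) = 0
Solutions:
 v(y) = C1/cos(y)^(3/5)


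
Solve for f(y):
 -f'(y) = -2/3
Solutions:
 f(y) = C1 + 2*y/3


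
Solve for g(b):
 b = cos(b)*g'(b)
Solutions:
 g(b) = C1 + Integral(b/cos(b), b)


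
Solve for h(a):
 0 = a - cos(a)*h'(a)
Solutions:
 h(a) = C1 + Integral(a/cos(a), a)


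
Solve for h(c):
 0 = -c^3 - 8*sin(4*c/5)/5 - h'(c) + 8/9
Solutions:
 h(c) = C1 - c^4/4 + 8*c/9 + 2*cos(4*c/5)


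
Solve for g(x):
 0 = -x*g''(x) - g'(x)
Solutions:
 g(x) = C1 + C2*log(x)


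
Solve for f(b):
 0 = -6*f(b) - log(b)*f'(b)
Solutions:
 f(b) = C1*exp(-6*li(b))


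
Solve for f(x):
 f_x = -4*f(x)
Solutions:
 f(x) = C1*exp(-4*x)


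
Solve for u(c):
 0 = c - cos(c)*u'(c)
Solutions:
 u(c) = C1 + Integral(c/cos(c), c)


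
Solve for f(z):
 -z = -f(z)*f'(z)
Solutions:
 f(z) = -sqrt(C1 + z^2)
 f(z) = sqrt(C1 + z^2)


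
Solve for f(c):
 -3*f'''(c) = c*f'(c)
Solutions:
 f(c) = C1 + Integral(C2*airyai(-3^(2/3)*c/3) + C3*airybi(-3^(2/3)*c/3), c)


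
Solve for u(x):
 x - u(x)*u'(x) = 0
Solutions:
 u(x) = -sqrt(C1 + x^2)
 u(x) = sqrt(C1 + x^2)


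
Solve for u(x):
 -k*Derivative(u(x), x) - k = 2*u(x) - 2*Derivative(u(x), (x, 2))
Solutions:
 u(x) = C1*exp(x*(k - sqrt(k^2 + 16))/4) + C2*exp(x*(k + sqrt(k^2 + 16))/4) - k/2


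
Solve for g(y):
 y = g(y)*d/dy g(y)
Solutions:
 g(y) = -sqrt(C1 + y^2)
 g(y) = sqrt(C1 + y^2)


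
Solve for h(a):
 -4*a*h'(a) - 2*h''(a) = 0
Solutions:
 h(a) = C1 + C2*erf(a)


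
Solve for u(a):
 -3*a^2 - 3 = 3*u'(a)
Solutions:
 u(a) = C1 - a^3/3 - a


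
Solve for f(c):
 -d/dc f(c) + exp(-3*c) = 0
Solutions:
 f(c) = C1 - exp(-3*c)/3


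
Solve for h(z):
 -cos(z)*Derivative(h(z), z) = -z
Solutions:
 h(z) = C1 + Integral(z/cos(z), z)


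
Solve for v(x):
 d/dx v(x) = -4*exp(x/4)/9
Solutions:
 v(x) = C1 - 16*exp(x/4)/9


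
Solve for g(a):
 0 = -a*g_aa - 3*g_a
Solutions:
 g(a) = C1 + C2/a^2


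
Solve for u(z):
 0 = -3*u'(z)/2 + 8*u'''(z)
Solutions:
 u(z) = C1 + C2*exp(-sqrt(3)*z/4) + C3*exp(sqrt(3)*z/4)


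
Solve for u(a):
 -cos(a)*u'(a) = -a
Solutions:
 u(a) = C1 + Integral(a/cos(a), a)


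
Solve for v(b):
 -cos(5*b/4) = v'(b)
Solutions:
 v(b) = C1 - 4*sin(5*b/4)/5


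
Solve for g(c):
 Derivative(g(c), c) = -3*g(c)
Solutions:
 g(c) = C1*exp(-3*c)


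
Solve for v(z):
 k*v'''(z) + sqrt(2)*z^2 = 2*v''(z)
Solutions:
 v(z) = C1 + C2*z + C3*exp(2*z/k) + sqrt(2)*k^2*z^2/8 + sqrt(2)*k*z^3/12 + sqrt(2)*z^4/24


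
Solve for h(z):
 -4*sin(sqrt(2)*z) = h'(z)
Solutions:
 h(z) = C1 + 2*sqrt(2)*cos(sqrt(2)*z)


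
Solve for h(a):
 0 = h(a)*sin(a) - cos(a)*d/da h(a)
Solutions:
 h(a) = C1/cos(a)


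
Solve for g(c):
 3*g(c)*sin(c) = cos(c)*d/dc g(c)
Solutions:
 g(c) = C1/cos(c)^3


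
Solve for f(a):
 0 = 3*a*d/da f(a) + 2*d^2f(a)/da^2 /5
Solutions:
 f(a) = C1 + C2*erf(sqrt(15)*a/2)


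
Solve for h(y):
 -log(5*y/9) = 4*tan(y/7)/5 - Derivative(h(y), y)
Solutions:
 h(y) = C1 + y*log(y) - 2*y*log(3) - y + y*log(5) - 28*log(cos(y/7))/5


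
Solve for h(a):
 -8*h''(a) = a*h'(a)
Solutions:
 h(a) = C1 + C2*erf(a/4)


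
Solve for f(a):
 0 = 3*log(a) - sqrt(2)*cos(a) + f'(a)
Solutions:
 f(a) = C1 - 3*a*log(a) + 3*a + sqrt(2)*sin(a)


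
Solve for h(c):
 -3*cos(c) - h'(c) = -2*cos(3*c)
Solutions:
 h(c) = C1 - 3*sin(c) + 2*sin(3*c)/3


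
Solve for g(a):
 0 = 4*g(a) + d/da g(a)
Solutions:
 g(a) = C1*exp(-4*a)


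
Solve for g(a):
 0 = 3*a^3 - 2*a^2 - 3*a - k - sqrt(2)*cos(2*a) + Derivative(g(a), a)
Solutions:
 g(a) = C1 - 3*a^4/4 + 2*a^3/3 + 3*a^2/2 + a*k + sqrt(2)*sin(2*a)/2


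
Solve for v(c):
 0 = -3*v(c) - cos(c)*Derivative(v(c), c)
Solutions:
 v(c) = C1*(sin(c) - 1)^(3/2)/(sin(c) + 1)^(3/2)


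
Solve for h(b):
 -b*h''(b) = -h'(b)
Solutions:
 h(b) = C1 + C2*b^2


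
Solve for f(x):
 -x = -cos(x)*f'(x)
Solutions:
 f(x) = C1 + Integral(x/cos(x), x)


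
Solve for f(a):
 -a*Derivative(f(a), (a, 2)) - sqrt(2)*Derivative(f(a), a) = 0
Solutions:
 f(a) = C1 + C2*a^(1 - sqrt(2))


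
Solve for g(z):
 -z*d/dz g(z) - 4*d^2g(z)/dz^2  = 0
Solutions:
 g(z) = C1 + C2*erf(sqrt(2)*z/4)


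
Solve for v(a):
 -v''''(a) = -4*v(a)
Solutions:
 v(a) = C1*exp(-sqrt(2)*a) + C2*exp(sqrt(2)*a) + C3*sin(sqrt(2)*a) + C4*cos(sqrt(2)*a)


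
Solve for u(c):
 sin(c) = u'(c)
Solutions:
 u(c) = C1 - cos(c)


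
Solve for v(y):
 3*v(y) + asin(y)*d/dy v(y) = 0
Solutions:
 v(y) = C1*exp(-3*Integral(1/asin(y), y))


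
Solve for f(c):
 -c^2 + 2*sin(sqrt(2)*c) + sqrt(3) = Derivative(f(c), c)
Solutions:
 f(c) = C1 - c^3/3 + sqrt(3)*c - sqrt(2)*cos(sqrt(2)*c)


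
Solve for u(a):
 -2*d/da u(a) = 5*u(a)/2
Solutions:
 u(a) = C1*exp(-5*a/4)


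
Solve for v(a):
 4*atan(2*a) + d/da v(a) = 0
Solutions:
 v(a) = C1 - 4*a*atan(2*a) + log(4*a^2 + 1)


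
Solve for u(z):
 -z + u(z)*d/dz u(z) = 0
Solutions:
 u(z) = -sqrt(C1 + z^2)
 u(z) = sqrt(C1 + z^2)


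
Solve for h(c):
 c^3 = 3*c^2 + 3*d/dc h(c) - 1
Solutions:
 h(c) = C1 + c^4/12 - c^3/3 + c/3


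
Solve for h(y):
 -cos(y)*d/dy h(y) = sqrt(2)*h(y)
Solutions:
 h(y) = C1*(sin(y) - 1)^(sqrt(2)/2)/(sin(y) + 1)^(sqrt(2)/2)


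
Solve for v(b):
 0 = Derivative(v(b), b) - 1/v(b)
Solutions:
 v(b) = -sqrt(C1 + 2*b)
 v(b) = sqrt(C1 + 2*b)


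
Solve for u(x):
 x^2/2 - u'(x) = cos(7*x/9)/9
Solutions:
 u(x) = C1 + x^3/6 - sin(7*x/9)/7


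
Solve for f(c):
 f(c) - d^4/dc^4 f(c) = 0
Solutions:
 f(c) = C1*exp(-c) + C2*exp(c) + C3*sin(c) + C4*cos(c)


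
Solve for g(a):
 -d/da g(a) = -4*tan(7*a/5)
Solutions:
 g(a) = C1 - 20*log(cos(7*a/5))/7


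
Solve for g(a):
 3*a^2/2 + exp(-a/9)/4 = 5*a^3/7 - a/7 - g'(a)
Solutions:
 g(a) = C1 + 5*a^4/28 - a^3/2 - a^2/14 + 9*exp(-a/9)/4


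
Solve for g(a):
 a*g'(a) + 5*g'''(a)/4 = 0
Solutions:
 g(a) = C1 + Integral(C2*airyai(-10^(2/3)*a/5) + C3*airybi(-10^(2/3)*a/5), a)


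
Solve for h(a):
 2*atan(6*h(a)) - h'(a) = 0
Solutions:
 Integral(1/atan(6*_y), (_y, h(a))) = C1 + 2*a


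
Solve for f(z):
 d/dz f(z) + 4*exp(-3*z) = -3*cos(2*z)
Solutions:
 f(z) = C1 - 3*sin(2*z)/2 + 4*exp(-3*z)/3


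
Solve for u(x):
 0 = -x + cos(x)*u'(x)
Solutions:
 u(x) = C1 + Integral(x/cos(x), x)


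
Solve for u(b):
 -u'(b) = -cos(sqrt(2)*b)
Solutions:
 u(b) = C1 + sqrt(2)*sin(sqrt(2)*b)/2


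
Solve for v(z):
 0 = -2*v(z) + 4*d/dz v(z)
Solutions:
 v(z) = C1*exp(z/2)


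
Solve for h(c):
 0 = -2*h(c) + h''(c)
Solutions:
 h(c) = C1*exp(-sqrt(2)*c) + C2*exp(sqrt(2)*c)


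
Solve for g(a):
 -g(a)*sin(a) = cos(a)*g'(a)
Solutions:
 g(a) = C1*cos(a)


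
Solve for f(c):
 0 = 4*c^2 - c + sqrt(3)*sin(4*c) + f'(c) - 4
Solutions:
 f(c) = C1 - 4*c^3/3 + c^2/2 + 4*c + sqrt(3)*cos(4*c)/4
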